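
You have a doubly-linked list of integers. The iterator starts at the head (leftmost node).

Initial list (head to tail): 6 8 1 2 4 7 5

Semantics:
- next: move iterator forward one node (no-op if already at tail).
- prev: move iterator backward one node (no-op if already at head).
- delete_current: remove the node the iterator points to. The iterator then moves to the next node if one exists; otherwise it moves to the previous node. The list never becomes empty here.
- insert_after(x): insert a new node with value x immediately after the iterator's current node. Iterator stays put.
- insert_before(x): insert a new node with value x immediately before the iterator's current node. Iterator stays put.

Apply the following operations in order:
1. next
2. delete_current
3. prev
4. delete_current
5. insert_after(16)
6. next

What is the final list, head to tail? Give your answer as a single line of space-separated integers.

After 1 (next): list=[6, 8, 1, 2, 4, 7, 5] cursor@8
After 2 (delete_current): list=[6, 1, 2, 4, 7, 5] cursor@1
After 3 (prev): list=[6, 1, 2, 4, 7, 5] cursor@6
After 4 (delete_current): list=[1, 2, 4, 7, 5] cursor@1
After 5 (insert_after(16)): list=[1, 16, 2, 4, 7, 5] cursor@1
After 6 (next): list=[1, 16, 2, 4, 7, 5] cursor@16

Answer: 1 16 2 4 7 5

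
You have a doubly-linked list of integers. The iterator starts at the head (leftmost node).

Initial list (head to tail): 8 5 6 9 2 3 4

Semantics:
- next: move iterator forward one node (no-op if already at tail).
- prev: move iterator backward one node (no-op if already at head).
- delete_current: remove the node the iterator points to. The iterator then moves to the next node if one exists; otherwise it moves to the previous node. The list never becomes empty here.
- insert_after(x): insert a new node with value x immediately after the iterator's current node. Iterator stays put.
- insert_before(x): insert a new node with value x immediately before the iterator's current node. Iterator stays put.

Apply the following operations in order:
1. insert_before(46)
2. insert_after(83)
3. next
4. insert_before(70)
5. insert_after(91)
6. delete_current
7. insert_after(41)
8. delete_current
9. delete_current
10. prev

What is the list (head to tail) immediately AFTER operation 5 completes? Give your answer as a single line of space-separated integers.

Answer: 46 8 70 83 91 5 6 9 2 3 4

Derivation:
After 1 (insert_before(46)): list=[46, 8, 5, 6, 9, 2, 3, 4] cursor@8
After 2 (insert_after(83)): list=[46, 8, 83, 5, 6, 9, 2, 3, 4] cursor@8
After 3 (next): list=[46, 8, 83, 5, 6, 9, 2, 3, 4] cursor@83
After 4 (insert_before(70)): list=[46, 8, 70, 83, 5, 6, 9, 2, 3, 4] cursor@83
After 5 (insert_after(91)): list=[46, 8, 70, 83, 91, 5, 6, 9, 2, 3, 4] cursor@83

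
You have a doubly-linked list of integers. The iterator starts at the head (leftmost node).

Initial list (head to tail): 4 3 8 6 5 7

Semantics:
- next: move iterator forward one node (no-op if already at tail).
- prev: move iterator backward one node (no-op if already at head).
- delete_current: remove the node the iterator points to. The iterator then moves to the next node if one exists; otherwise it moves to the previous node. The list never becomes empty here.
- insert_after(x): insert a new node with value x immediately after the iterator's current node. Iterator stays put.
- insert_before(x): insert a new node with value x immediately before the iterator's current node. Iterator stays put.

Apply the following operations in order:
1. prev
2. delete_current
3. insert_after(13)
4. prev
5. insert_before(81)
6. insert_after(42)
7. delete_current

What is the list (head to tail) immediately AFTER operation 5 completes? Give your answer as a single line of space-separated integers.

After 1 (prev): list=[4, 3, 8, 6, 5, 7] cursor@4
After 2 (delete_current): list=[3, 8, 6, 5, 7] cursor@3
After 3 (insert_after(13)): list=[3, 13, 8, 6, 5, 7] cursor@3
After 4 (prev): list=[3, 13, 8, 6, 5, 7] cursor@3
After 5 (insert_before(81)): list=[81, 3, 13, 8, 6, 5, 7] cursor@3

Answer: 81 3 13 8 6 5 7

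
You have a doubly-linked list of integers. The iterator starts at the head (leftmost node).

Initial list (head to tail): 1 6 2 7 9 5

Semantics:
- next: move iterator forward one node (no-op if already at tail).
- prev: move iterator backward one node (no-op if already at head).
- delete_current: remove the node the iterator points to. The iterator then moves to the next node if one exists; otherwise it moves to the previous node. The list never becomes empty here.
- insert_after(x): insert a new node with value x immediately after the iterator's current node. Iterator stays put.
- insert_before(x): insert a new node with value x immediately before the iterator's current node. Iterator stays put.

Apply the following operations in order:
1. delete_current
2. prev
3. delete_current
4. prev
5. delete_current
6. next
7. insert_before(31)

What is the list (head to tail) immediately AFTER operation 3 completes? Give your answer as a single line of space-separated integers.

After 1 (delete_current): list=[6, 2, 7, 9, 5] cursor@6
After 2 (prev): list=[6, 2, 7, 9, 5] cursor@6
After 3 (delete_current): list=[2, 7, 9, 5] cursor@2

Answer: 2 7 9 5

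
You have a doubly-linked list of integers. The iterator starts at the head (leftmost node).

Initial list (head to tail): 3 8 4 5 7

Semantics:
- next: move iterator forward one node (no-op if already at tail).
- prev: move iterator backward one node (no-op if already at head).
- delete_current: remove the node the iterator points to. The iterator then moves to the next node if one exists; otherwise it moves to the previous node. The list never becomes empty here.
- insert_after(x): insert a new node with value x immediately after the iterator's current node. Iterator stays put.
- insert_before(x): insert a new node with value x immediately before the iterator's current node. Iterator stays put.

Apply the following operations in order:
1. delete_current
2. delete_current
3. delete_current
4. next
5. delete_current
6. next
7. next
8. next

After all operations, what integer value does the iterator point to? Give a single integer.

Answer: 5

Derivation:
After 1 (delete_current): list=[8, 4, 5, 7] cursor@8
After 2 (delete_current): list=[4, 5, 7] cursor@4
After 3 (delete_current): list=[5, 7] cursor@5
After 4 (next): list=[5, 7] cursor@7
After 5 (delete_current): list=[5] cursor@5
After 6 (next): list=[5] cursor@5
After 7 (next): list=[5] cursor@5
After 8 (next): list=[5] cursor@5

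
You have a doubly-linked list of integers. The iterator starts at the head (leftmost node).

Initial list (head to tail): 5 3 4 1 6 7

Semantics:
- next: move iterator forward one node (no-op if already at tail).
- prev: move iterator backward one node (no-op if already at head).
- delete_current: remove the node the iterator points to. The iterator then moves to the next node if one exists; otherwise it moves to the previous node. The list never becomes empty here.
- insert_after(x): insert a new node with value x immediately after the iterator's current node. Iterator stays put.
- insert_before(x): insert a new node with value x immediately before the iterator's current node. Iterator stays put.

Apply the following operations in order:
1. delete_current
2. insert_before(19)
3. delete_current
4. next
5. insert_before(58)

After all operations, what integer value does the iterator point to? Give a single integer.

Answer: 1

Derivation:
After 1 (delete_current): list=[3, 4, 1, 6, 7] cursor@3
After 2 (insert_before(19)): list=[19, 3, 4, 1, 6, 7] cursor@3
After 3 (delete_current): list=[19, 4, 1, 6, 7] cursor@4
After 4 (next): list=[19, 4, 1, 6, 7] cursor@1
After 5 (insert_before(58)): list=[19, 4, 58, 1, 6, 7] cursor@1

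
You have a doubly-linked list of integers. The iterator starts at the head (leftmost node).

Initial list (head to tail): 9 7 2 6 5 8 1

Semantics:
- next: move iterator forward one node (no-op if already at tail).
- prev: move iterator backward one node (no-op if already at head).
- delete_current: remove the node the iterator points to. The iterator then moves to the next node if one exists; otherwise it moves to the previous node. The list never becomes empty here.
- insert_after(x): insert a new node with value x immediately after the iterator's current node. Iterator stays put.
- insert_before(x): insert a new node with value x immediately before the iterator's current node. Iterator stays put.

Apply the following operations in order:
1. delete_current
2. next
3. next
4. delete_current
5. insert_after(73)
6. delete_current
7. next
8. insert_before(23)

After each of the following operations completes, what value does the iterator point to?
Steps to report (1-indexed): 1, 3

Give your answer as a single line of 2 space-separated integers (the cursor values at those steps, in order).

Answer: 7 6

Derivation:
After 1 (delete_current): list=[7, 2, 6, 5, 8, 1] cursor@7
After 2 (next): list=[7, 2, 6, 5, 8, 1] cursor@2
After 3 (next): list=[7, 2, 6, 5, 8, 1] cursor@6
After 4 (delete_current): list=[7, 2, 5, 8, 1] cursor@5
After 5 (insert_after(73)): list=[7, 2, 5, 73, 8, 1] cursor@5
After 6 (delete_current): list=[7, 2, 73, 8, 1] cursor@73
After 7 (next): list=[7, 2, 73, 8, 1] cursor@8
After 8 (insert_before(23)): list=[7, 2, 73, 23, 8, 1] cursor@8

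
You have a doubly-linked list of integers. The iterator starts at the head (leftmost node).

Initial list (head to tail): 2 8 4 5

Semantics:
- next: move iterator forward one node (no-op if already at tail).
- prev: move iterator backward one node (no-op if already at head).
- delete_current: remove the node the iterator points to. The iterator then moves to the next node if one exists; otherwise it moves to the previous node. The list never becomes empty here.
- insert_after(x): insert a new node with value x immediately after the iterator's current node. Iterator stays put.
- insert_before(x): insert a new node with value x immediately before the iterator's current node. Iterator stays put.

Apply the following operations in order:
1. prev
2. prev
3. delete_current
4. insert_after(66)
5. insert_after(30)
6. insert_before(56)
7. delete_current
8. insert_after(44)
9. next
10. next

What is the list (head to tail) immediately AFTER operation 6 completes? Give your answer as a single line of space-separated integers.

After 1 (prev): list=[2, 8, 4, 5] cursor@2
After 2 (prev): list=[2, 8, 4, 5] cursor@2
After 3 (delete_current): list=[8, 4, 5] cursor@8
After 4 (insert_after(66)): list=[8, 66, 4, 5] cursor@8
After 5 (insert_after(30)): list=[8, 30, 66, 4, 5] cursor@8
After 6 (insert_before(56)): list=[56, 8, 30, 66, 4, 5] cursor@8

Answer: 56 8 30 66 4 5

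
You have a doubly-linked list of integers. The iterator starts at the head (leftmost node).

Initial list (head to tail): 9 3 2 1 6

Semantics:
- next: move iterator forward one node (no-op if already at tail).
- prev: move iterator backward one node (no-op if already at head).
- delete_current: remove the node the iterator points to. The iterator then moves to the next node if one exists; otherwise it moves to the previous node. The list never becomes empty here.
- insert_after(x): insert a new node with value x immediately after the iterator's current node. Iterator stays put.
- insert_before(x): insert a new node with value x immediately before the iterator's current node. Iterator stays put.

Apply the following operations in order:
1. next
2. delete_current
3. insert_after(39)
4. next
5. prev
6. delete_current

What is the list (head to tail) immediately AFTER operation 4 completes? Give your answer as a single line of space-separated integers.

After 1 (next): list=[9, 3, 2, 1, 6] cursor@3
After 2 (delete_current): list=[9, 2, 1, 6] cursor@2
After 3 (insert_after(39)): list=[9, 2, 39, 1, 6] cursor@2
After 4 (next): list=[9, 2, 39, 1, 6] cursor@39

Answer: 9 2 39 1 6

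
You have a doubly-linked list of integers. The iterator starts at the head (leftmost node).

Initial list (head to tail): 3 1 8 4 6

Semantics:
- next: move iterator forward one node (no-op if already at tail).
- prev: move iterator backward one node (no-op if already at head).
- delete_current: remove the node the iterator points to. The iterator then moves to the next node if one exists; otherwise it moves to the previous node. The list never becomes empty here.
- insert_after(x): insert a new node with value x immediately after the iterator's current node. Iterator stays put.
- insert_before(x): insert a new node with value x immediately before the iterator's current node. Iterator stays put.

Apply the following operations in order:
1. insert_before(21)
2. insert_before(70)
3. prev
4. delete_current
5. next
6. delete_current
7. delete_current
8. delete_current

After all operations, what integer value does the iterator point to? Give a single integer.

Answer: 6

Derivation:
After 1 (insert_before(21)): list=[21, 3, 1, 8, 4, 6] cursor@3
After 2 (insert_before(70)): list=[21, 70, 3, 1, 8, 4, 6] cursor@3
After 3 (prev): list=[21, 70, 3, 1, 8, 4, 6] cursor@70
After 4 (delete_current): list=[21, 3, 1, 8, 4, 6] cursor@3
After 5 (next): list=[21, 3, 1, 8, 4, 6] cursor@1
After 6 (delete_current): list=[21, 3, 8, 4, 6] cursor@8
After 7 (delete_current): list=[21, 3, 4, 6] cursor@4
After 8 (delete_current): list=[21, 3, 6] cursor@6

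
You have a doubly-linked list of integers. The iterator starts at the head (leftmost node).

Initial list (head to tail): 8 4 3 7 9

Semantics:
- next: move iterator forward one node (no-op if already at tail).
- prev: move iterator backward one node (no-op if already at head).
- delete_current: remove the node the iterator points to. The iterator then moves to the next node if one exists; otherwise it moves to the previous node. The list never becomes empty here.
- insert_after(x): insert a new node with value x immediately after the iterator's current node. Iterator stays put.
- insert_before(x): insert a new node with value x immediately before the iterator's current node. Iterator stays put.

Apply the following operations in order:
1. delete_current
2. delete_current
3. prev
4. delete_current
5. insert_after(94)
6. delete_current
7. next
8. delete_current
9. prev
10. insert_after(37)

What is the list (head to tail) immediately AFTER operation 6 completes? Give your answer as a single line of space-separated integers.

Answer: 94 9

Derivation:
After 1 (delete_current): list=[4, 3, 7, 9] cursor@4
After 2 (delete_current): list=[3, 7, 9] cursor@3
After 3 (prev): list=[3, 7, 9] cursor@3
After 4 (delete_current): list=[7, 9] cursor@7
After 5 (insert_after(94)): list=[7, 94, 9] cursor@7
After 6 (delete_current): list=[94, 9] cursor@94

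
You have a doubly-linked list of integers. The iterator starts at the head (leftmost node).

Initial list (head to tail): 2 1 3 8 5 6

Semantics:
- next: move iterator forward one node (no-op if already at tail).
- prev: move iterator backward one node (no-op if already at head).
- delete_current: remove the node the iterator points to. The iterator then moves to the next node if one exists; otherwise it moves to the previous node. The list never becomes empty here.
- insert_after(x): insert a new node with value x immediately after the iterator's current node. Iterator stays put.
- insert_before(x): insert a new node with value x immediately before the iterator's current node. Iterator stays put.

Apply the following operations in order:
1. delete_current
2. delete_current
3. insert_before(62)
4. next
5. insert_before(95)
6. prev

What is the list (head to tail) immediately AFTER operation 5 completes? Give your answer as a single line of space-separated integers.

Answer: 62 3 95 8 5 6

Derivation:
After 1 (delete_current): list=[1, 3, 8, 5, 6] cursor@1
After 2 (delete_current): list=[3, 8, 5, 6] cursor@3
After 3 (insert_before(62)): list=[62, 3, 8, 5, 6] cursor@3
After 4 (next): list=[62, 3, 8, 5, 6] cursor@8
After 5 (insert_before(95)): list=[62, 3, 95, 8, 5, 6] cursor@8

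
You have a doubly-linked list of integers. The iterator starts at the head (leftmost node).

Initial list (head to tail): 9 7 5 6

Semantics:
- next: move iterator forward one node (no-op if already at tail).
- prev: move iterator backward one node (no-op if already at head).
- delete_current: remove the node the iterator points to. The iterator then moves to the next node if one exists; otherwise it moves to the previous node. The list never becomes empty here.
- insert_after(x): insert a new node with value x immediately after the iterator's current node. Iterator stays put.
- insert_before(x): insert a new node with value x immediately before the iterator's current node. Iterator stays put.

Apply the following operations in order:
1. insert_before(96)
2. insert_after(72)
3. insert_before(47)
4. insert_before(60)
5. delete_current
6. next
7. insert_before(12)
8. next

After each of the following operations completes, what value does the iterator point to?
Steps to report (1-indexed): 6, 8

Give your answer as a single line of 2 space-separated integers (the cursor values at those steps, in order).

Answer: 7 5

Derivation:
After 1 (insert_before(96)): list=[96, 9, 7, 5, 6] cursor@9
After 2 (insert_after(72)): list=[96, 9, 72, 7, 5, 6] cursor@9
After 3 (insert_before(47)): list=[96, 47, 9, 72, 7, 5, 6] cursor@9
After 4 (insert_before(60)): list=[96, 47, 60, 9, 72, 7, 5, 6] cursor@9
After 5 (delete_current): list=[96, 47, 60, 72, 7, 5, 6] cursor@72
After 6 (next): list=[96, 47, 60, 72, 7, 5, 6] cursor@7
After 7 (insert_before(12)): list=[96, 47, 60, 72, 12, 7, 5, 6] cursor@7
After 8 (next): list=[96, 47, 60, 72, 12, 7, 5, 6] cursor@5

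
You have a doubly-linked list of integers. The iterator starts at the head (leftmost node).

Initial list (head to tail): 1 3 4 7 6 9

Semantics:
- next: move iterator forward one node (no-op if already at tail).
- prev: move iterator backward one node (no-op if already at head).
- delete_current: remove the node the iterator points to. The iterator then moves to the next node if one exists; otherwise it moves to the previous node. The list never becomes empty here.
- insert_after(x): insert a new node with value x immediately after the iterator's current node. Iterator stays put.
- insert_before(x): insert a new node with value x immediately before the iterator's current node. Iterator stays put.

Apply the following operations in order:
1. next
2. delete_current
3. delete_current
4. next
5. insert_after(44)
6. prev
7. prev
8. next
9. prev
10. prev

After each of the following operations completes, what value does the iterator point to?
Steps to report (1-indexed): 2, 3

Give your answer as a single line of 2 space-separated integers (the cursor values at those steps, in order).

Answer: 4 7

Derivation:
After 1 (next): list=[1, 3, 4, 7, 6, 9] cursor@3
After 2 (delete_current): list=[1, 4, 7, 6, 9] cursor@4
After 3 (delete_current): list=[1, 7, 6, 9] cursor@7
After 4 (next): list=[1, 7, 6, 9] cursor@6
After 5 (insert_after(44)): list=[1, 7, 6, 44, 9] cursor@6
After 6 (prev): list=[1, 7, 6, 44, 9] cursor@7
After 7 (prev): list=[1, 7, 6, 44, 9] cursor@1
After 8 (next): list=[1, 7, 6, 44, 9] cursor@7
After 9 (prev): list=[1, 7, 6, 44, 9] cursor@1
After 10 (prev): list=[1, 7, 6, 44, 9] cursor@1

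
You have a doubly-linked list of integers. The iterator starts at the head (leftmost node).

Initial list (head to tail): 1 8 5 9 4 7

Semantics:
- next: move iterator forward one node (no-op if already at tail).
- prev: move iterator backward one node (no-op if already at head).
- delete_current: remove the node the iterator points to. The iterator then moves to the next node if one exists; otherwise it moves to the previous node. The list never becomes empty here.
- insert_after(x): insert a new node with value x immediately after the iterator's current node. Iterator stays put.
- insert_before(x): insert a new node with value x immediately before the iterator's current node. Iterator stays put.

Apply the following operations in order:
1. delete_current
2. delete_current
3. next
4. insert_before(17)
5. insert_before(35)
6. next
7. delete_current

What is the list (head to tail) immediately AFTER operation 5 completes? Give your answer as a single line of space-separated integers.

After 1 (delete_current): list=[8, 5, 9, 4, 7] cursor@8
After 2 (delete_current): list=[5, 9, 4, 7] cursor@5
After 3 (next): list=[5, 9, 4, 7] cursor@9
After 4 (insert_before(17)): list=[5, 17, 9, 4, 7] cursor@9
After 5 (insert_before(35)): list=[5, 17, 35, 9, 4, 7] cursor@9

Answer: 5 17 35 9 4 7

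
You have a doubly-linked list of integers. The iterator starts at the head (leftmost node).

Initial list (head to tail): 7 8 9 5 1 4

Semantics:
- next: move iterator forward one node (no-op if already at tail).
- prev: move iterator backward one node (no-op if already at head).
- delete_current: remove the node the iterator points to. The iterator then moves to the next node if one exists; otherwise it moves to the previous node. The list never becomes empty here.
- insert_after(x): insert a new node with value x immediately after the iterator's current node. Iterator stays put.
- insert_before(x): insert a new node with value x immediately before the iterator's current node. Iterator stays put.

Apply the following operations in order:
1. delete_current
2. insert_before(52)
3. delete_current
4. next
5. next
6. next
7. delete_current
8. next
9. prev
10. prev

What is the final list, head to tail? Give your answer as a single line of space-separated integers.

After 1 (delete_current): list=[8, 9, 5, 1, 4] cursor@8
After 2 (insert_before(52)): list=[52, 8, 9, 5, 1, 4] cursor@8
After 3 (delete_current): list=[52, 9, 5, 1, 4] cursor@9
After 4 (next): list=[52, 9, 5, 1, 4] cursor@5
After 5 (next): list=[52, 9, 5, 1, 4] cursor@1
After 6 (next): list=[52, 9, 5, 1, 4] cursor@4
After 7 (delete_current): list=[52, 9, 5, 1] cursor@1
After 8 (next): list=[52, 9, 5, 1] cursor@1
After 9 (prev): list=[52, 9, 5, 1] cursor@5
After 10 (prev): list=[52, 9, 5, 1] cursor@9

Answer: 52 9 5 1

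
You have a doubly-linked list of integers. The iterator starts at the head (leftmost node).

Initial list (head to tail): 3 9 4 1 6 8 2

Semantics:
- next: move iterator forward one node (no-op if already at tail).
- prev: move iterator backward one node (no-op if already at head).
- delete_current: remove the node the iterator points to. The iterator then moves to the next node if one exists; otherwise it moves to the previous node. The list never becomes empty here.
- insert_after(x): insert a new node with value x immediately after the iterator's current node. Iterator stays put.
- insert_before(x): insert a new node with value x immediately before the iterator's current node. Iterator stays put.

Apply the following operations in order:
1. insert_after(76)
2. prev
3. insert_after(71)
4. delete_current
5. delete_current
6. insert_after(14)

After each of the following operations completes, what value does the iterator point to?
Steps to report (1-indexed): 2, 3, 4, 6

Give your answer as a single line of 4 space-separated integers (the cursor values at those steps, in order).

Answer: 3 3 71 76

Derivation:
After 1 (insert_after(76)): list=[3, 76, 9, 4, 1, 6, 8, 2] cursor@3
After 2 (prev): list=[3, 76, 9, 4, 1, 6, 8, 2] cursor@3
After 3 (insert_after(71)): list=[3, 71, 76, 9, 4, 1, 6, 8, 2] cursor@3
After 4 (delete_current): list=[71, 76, 9, 4, 1, 6, 8, 2] cursor@71
After 5 (delete_current): list=[76, 9, 4, 1, 6, 8, 2] cursor@76
After 6 (insert_after(14)): list=[76, 14, 9, 4, 1, 6, 8, 2] cursor@76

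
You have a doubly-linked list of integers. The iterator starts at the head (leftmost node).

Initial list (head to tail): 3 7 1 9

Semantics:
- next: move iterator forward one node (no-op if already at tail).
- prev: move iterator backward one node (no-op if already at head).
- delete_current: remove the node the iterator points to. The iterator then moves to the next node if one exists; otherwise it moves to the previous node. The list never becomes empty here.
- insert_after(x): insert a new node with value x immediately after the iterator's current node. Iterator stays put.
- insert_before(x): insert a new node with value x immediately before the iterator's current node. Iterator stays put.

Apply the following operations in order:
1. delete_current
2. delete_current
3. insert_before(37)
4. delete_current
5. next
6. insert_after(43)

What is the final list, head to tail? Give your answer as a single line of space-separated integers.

Answer: 37 9 43

Derivation:
After 1 (delete_current): list=[7, 1, 9] cursor@7
After 2 (delete_current): list=[1, 9] cursor@1
After 3 (insert_before(37)): list=[37, 1, 9] cursor@1
After 4 (delete_current): list=[37, 9] cursor@9
After 5 (next): list=[37, 9] cursor@9
After 6 (insert_after(43)): list=[37, 9, 43] cursor@9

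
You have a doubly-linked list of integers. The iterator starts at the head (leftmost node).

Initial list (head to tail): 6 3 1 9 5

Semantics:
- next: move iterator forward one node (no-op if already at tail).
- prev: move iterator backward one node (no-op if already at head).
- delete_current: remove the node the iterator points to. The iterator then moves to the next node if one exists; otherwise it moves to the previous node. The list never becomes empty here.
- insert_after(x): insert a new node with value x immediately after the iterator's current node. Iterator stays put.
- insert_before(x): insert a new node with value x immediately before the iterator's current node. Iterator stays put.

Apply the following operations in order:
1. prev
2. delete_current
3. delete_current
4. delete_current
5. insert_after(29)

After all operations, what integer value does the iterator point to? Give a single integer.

Answer: 9

Derivation:
After 1 (prev): list=[6, 3, 1, 9, 5] cursor@6
After 2 (delete_current): list=[3, 1, 9, 5] cursor@3
After 3 (delete_current): list=[1, 9, 5] cursor@1
After 4 (delete_current): list=[9, 5] cursor@9
After 5 (insert_after(29)): list=[9, 29, 5] cursor@9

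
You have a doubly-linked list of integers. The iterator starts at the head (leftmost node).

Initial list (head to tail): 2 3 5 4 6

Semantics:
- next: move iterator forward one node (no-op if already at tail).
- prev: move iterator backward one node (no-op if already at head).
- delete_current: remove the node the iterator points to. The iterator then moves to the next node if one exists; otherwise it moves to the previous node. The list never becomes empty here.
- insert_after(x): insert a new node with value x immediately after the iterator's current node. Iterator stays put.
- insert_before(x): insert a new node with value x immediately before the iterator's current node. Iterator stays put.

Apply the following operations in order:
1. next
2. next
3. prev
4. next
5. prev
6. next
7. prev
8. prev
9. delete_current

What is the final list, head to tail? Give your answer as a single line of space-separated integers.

After 1 (next): list=[2, 3, 5, 4, 6] cursor@3
After 2 (next): list=[2, 3, 5, 4, 6] cursor@5
After 3 (prev): list=[2, 3, 5, 4, 6] cursor@3
After 4 (next): list=[2, 3, 5, 4, 6] cursor@5
After 5 (prev): list=[2, 3, 5, 4, 6] cursor@3
After 6 (next): list=[2, 3, 5, 4, 6] cursor@5
After 7 (prev): list=[2, 3, 5, 4, 6] cursor@3
After 8 (prev): list=[2, 3, 5, 4, 6] cursor@2
After 9 (delete_current): list=[3, 5, 4, 6] cursor@3

Answer: 3 5 4 6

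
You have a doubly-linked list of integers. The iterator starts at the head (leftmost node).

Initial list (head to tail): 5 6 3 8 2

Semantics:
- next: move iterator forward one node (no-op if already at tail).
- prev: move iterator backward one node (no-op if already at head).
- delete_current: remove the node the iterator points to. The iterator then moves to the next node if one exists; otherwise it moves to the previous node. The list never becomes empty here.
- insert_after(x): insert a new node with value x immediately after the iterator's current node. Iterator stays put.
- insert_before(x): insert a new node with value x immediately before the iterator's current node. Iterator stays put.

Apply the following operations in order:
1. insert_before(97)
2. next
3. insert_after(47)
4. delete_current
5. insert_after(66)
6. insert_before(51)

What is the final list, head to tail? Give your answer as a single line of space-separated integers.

Answer: 97 5 51 47 66 3 8 2

Derivation:
After 1 (insert_before(97)): list=[97, 5, 6, 3, 8, 2] cursor@5
After 2 (next): list=[97, 5, 6, 3, 8, 2] cursor@6
After 3 (insert_after(47)): list=[97, 5, 6, 47, 3, 8, 2] cursor@6
After 4 (delete_current): list=[97, 5, 47, 3, 8, 2] cursor@47
After 5 (insert_after(66)): list=[97, 5, 47, 66, 3, 8, 2] cursor@47
After 6 (insert_before(51)): list=[97, 5, 51, 47, 66, 3, 8, 2] cursor@47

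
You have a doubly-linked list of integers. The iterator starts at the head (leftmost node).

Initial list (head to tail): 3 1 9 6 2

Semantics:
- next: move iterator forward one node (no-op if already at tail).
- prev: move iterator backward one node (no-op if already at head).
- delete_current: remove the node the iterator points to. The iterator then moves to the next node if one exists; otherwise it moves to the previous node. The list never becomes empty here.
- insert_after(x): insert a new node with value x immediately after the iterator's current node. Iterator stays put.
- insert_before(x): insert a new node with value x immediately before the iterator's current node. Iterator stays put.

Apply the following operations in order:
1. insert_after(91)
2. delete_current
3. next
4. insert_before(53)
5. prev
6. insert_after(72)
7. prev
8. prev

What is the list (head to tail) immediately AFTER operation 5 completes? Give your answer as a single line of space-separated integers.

Answer: 91 53 1 9 6 2

Derivation:
After 1 (insert_after(91)): list=[3, 91, 1, 9, 6, 2] cursor@3
After 2 (delete_current): list=[91, 1, 9, 6, 2] cursor@91
After 3 (next): list=[91, 1, 9, 6, 2] cursor@1
After 4 (insert_before(53)): list=[91, 53, 1, 9, 6, 2] cursor@1
After 5 (prev): list=[91, 53, 1, 9, 6, 2] cursor@53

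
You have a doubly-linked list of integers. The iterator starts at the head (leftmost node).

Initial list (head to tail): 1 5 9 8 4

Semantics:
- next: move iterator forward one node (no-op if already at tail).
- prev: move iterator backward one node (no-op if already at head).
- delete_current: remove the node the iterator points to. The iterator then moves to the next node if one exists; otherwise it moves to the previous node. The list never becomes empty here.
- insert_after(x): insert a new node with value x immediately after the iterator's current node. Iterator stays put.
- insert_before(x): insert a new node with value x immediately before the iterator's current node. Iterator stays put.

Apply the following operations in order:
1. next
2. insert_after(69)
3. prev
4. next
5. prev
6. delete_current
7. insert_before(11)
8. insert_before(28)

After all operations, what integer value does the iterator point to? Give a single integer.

After 1 (next): list=[1, 5, 9, 8, 4] cursor@5
After 2 (insert_after(69)): list=[1, 5, 69, 9, 8, 4] cursor@5
After 3 (prev): list=[1, 5, 69, 9, 8, 4] cursor@1
After 4 (next): list=[1, 5, 69, 9, 8, 4] cursor@5
After 5 (prev): list=[1, 5, 69, 9, 8, 4] cursor@1
After 6 (delete_current): list=[5, 69, 9, 8, 4] cursor@5
After 7 (insert_before(11)): list=[11, 5, 69, 9, 8, 4] cursor@5
After 8 (insert_before(28)): list=[11, 28, 5, 69, 9, 8, 4] cursor@5

Answer: 5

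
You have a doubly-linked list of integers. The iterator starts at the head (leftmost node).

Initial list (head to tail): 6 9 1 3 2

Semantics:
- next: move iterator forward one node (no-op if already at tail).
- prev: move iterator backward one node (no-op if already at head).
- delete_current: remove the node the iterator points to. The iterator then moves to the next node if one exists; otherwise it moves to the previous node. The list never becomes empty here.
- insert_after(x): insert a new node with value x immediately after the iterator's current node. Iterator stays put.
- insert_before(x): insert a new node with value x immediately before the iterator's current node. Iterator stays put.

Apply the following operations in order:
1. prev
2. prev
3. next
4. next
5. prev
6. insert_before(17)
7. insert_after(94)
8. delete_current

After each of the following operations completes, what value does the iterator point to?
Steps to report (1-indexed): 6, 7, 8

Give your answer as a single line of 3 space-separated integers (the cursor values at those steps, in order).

After 1 (prev): list=[6, 9, 1, 3, 2] cursor@6
After 2 (prev): list=[6, 9, 1, 3, 2] cursor@6
After 3 (next): list=[6, 9, 1, 3, 2] cursor@9
After 4 (next): list=[6, 9, 1, 3, 2] cursor@1
After 5 (prev): list=[6, 9, 1, 3, 2] cursor@9
After 6 (insert_before(17)): list=[6, 17, 9, 1, 3, 2] cursor@9
After 7 (insert_after(94)): list=[6, 17, 9, 94, 1, 3, 2] cursor@9
After 8 (delete_current): list=[6, 17, 94, 1, 3, 2] cursor@94

Answer: 9 9 94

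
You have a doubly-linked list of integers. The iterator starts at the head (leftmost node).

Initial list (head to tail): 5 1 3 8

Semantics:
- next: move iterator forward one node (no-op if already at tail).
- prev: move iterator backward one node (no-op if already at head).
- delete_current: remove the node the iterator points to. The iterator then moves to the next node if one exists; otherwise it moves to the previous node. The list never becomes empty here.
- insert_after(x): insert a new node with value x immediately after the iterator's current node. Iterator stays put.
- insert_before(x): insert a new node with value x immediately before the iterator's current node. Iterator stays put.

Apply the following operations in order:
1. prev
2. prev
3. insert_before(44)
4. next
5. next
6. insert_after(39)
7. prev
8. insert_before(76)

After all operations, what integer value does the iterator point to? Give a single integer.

After 1 (prev): list=[5, 1, 3, 8] cursor@5
After 2 (prev): list=[5, 1, 3, 8] cursor@5
After 3 (insert_before(44)): list=[44, 5, 1, 3, 8] cursor@5
After 4 (next): list=[44, 5, 1, 3, 8] cursor@1
After 5 (next): list=[44, 5, 1, 3, 8] cursor@3
After 6 (insert_after(39)): list=[44, 5, 1, 3, 39, 8] cursor@3
After 7 (prev): list=[44, 5, 1, 3, 39, 8] cursor@1
After 8 (insert_before(76)): list=[44, 5, 76, 1, 3, 39, 8] cursor@1

Answer: 1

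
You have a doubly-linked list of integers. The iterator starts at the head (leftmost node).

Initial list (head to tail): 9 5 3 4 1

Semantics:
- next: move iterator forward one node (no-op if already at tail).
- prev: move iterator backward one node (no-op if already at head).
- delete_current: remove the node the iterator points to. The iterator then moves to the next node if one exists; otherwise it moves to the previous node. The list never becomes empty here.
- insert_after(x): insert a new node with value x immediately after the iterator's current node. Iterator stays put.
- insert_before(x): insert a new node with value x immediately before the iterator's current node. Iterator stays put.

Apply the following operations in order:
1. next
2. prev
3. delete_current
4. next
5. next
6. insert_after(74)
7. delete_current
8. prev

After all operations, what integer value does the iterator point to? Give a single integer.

Answer: 3

Derivation:
After 1 (next): list=[9, 5, 3, 4, 1] cursor@5
After 2 (prev): list=[9, 5, 3, 4, 1] cursor@9
After 3 (delete_current): list=[5, 3, 4, 1] cursor@5
After 4 (next): list=[5, 3, 4, 1] cursor@3
After 5 (next): list=[5, 3, 4, 1] cursor@4
After 6 (insert_after(74)): list=[5, 3, 4, 74, 1] cursor@4
After 7 (delete_current): list=[5, 3, 74, 1] cursor@74
After 8 (prev): list=[5, 3, 74, 1] cursor@3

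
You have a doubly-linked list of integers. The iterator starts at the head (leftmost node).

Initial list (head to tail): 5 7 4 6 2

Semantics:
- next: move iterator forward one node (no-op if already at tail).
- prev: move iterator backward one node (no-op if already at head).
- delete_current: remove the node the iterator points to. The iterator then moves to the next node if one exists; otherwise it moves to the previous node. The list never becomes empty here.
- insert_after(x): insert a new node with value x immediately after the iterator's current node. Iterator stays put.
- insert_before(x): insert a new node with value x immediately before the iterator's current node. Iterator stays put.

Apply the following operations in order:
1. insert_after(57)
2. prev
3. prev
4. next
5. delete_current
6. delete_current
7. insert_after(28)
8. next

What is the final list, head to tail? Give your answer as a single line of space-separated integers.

Answer: 5 4 28 6 2

Derivation:
After 1 (insert_after(57)): list=[5, 57, 7, 4, 6, 2] cursor@5
After 2 (prev): list=[5, 57, 7, 4, 6, 2] cursor@5
After 3 (prev): list=[5, 57, 7, 4, 6, 2] cursor@5
After 4 (next): list=[5, 57, 7, 4, 6, 2] cursor@57
After 5 (delete_current): list=[5, 7, 4, 6, 2] cursor@7
After 6 (delete_current): list=[5, 4, 6, 2] cursor@4
After 7 (insert_after(28)): list=[5, 4, 28, 6, 2] cursor@4
After 8 (next): list=[5, 4, 28, 6, 2] cursor@28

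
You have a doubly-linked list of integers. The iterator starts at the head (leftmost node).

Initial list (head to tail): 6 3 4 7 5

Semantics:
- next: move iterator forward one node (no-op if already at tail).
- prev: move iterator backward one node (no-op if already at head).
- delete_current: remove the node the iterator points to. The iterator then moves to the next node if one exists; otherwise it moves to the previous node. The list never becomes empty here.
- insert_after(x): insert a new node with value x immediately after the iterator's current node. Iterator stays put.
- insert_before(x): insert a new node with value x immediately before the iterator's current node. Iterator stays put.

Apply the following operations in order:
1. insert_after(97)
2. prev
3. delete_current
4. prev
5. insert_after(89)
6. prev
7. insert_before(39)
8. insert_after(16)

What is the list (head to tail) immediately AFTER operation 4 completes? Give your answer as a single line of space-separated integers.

After 1 (insert_after(97)): list=[6, 97, 3, 4, 7, 5] cursor@6
After 2 (prev): list=[6, 97, 3, 4, 7, 5] cursor@6
After 3 (delete_current): list=[97, 3, 4, 7, 5] cursor@97
After 4 (prev): list=[97, 3, 4, 7, 5] cursor@97

Answer: 97 3 4 7 5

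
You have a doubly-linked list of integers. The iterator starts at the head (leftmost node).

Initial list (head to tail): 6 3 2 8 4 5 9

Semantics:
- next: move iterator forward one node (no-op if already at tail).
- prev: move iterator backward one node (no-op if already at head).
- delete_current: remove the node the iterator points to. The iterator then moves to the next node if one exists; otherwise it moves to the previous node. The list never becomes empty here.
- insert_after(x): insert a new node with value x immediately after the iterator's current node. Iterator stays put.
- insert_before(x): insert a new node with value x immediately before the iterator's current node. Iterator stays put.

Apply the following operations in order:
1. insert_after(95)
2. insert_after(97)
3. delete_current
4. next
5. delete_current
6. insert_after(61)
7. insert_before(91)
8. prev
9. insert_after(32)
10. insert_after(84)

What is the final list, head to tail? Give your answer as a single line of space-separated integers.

After 1 (insert_after(95)): list=[6, 95, 3, 2, 8, 4, 5, 9] cursor@6
After 2 (insert_after(97)): list=[6, 97, 95, 3, 2, 8, 4, 5, 9] cursor@6
After 3 (delete_current): list=[97, 95, 3, 2, 8, 4, 5, 9] cursor@97
After 4 (next): list=[97, 95, 3, 2, 8, 4, 5, 9] cursor@95
After 5 (delete_current): list=[97, 3, 2, 8, 4, 5, 9] cursor@3
After 6 (insert_after(61)): list=[97, 3, 61, 2, 8, 4, 5, 9] cursor@3
After 7 (insert_before(91)): list=[97, 91, 3, 61, 2, 8, 4, 5, 9] cursor@3
After 8 (prev): list=[97, 91, 3, 61, 2, 8, 4, 5, 9] cursor@91
After 9 (insert_after(32)): list=[97, 91, 32, 3, 61, 2, 8, 4, 5, 9] cursor@91
After 10 (insert_after(84)): list=[97, 91, 84, 32, 3, 61, 2, 8, 4, 5, 9] cursor@91

Answer: 97 91 84 32 3 61 2 8 4 5 9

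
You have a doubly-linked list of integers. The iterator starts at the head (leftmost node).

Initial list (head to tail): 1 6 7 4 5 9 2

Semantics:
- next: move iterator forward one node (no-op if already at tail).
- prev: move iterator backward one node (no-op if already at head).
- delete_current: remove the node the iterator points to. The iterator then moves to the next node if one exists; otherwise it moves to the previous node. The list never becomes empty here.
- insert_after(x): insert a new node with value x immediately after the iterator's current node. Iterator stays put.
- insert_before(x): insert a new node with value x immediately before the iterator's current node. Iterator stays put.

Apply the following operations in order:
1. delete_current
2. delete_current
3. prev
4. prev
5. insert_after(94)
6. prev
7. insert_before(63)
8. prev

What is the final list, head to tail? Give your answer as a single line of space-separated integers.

Answer: 63 7 94 4 5 9 2

Derivation:
After 1 (delete_current): list=[6, 7, 4, 5, 9, 2] cursor@6
After 2 (delete_current): list=[7, 4, 5, 9, 2] cursor@7
After 3 (prev): list=[7, 4, 5, 9, 2] cursor@7
After 4 (prev): list=[7, 4, 5, 9, 2] cursor@7
After 5 (insert_after(94)): list=[7, 94, 4, 5, 9, 2] cursor@7
After 6 (prev): list=[7, 94, 4, 5, 9, 2] cursor@7
After 7 (insert_before(63)): list=[63, 7, 94, 4, 5, 9, 2] cursor@7
After 8 (prev): list=[63, 7, 94, 4, 5, 9, 2] cursor@63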